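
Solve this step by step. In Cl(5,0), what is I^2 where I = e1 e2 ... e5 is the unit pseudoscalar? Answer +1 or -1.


The pseudoscalar I = e1...e_n (product of all n generators) of Cl(p,q) satisfies I^2 = (-1)^(q + n(n-1)/2).
p = 5, q = 0, n = p + q = 5
n(n-1)/2 = 5 * 4 / 2 = 10
Exponent = q + n(n-1)/2 = 0 + 10 = 10
I^2 = (-1)^10 = +1


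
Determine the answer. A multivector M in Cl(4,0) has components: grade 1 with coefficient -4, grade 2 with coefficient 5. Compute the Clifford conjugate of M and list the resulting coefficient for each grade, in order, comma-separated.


Clifford conjugate sign for grade k: (-1)^(k(k+1)/2)
Grade 1: (-1)^(1*2/2) = (-1)^1 = -1, coeff -4 -> 4
Grade 2: (-1)^(2*3/2) = (-1)^3 = -1, coeff 5 -> -5
Conjugated coefficients: 4, -5


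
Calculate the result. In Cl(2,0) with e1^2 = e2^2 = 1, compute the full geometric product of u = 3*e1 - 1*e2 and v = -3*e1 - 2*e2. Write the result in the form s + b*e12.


Expand: (3*e1 - 1*e2)(-3*e1 - 2*e2)
= 3*(-3)*e1e1 + 3*(-2)*e1e2 + (-1)*(-3)*e2e1 + (-1)*(-2)*e2e2
Using e1^2 = e2^2 = 1, e2e1 = -e1e2:
Scalar part s = 3*(-3) + (-1)*(-2) = -9 + 2 = -7
Bivector part b = 3*(-2) - (-1)*(-3) = -6 - 3 = -9
uv = -7 - 9*e12


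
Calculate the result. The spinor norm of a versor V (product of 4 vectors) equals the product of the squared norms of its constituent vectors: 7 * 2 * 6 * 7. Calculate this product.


Spinor norm N(V) = |v1|^2 * |v2|^2 * ... * |v4|^2
= 7 * 2 * 6 * 7
Running product: 7, 14, 84, 588
N(V) = 588


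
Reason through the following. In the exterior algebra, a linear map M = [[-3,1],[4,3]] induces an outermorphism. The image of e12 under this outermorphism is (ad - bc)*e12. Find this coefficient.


The outermorphism of a linear map f sends e1^e2 to f(e1)^f(e2).
f(e1) = -3*e1 + 4*e2
f(e2) = 1*e1 + 3*e2
f(e1) ^ f(e2) = (-3*e1 + 4*e2) ^ (1*e1 + 3*e2)
= (-3)*3*e12 + 4*1*e21
= (-9 - 4)*e12
= -13*e12
Coefficient = -13


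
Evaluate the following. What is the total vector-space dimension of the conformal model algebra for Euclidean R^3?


The conformal model of R^3 uses Cl(4,1): the 3 Euclidean generators plus two extra orthogonal generators e+ (e+^2 = +1) and e- (e-^2 = -1), from which the null vectors e0, einf are built.
Number of generators m = 3 + 2 = 5.
dim Cl(p,q) = 2^m = 2^5 = 32


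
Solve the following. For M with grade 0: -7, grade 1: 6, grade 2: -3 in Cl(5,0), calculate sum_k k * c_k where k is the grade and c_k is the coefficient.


Grade-weighted sum = sum of grade_k * coefficient_k
0*(-7) = 0
1*6 = 6
2*(-3) = -6
Total = 0 + 6 + (-6) = 0


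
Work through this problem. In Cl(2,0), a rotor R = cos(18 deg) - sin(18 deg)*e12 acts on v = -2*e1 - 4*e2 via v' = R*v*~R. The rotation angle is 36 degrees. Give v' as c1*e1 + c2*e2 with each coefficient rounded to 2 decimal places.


Rotor R = cos(18deg) - sin(18deg)*e12
Rotation angle theta = 2 * 18 = 36 degrees
v' = R*v*~R rotates v by theta.
cos(36deg) = 0.8090, sin(36deg) = 0.5878
v'_1 = -2*cos(36deg) - (-4)*sin(36deg)
= -2*0.8090 - (-4)*0.5878
= 0.73
v'_2 = -2*sin(36deg) + (-4)*cos(36deg)
= -2*0.5878 + (-4)*0.8090
= -4.41
v' = 0.73*e1 - 4.41*e2


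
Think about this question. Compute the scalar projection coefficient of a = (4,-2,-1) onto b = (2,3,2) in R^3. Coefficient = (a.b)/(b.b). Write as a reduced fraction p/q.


Projection coefficient = (a . b) / (b . b)
a . b = 4*2 + (-2)*3 + (-1)*2
= 8 + (-6) + (-2) = 0
b . b = 2^2 + 3^2 + 2^2
= 4 + 9 + 4 = 17
Coefficient = 0/17
In lowest terms: 0/1


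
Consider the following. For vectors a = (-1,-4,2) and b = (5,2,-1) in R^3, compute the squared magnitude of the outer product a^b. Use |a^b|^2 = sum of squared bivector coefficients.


a wedge b = (a1*b2 - a2*b1)*e12 + (a1*b3 - a3*b1)*e13 + (a2*b3 - a3*b2)*e23
e12 coeff: (-1)*2 - (-4)*5 = -2 - (-20) = 18
e13 coeff: (-1)*(-1) - 2*5 = 1 - 10 = -9
e23 coeff: (-4)*(-1) - 2*2 = 4 - 4 = 0
|a wedge b|^2 = 18^2 + (-9)^2 + 0^2
= 324 + 81 + 0
= 405


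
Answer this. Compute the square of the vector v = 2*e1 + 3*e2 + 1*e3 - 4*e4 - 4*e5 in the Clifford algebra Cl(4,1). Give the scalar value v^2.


v^2 = sum of c_i^2 * e_i^2
Positive signature terms (e_i^2 = +1): 2^2 + 3^2 + 1^2 + (-4)^2 = 30
Negative signature terms (e_j^2 = -1): (-4)^2 = 16
v^2 = 30 - 16 = 14


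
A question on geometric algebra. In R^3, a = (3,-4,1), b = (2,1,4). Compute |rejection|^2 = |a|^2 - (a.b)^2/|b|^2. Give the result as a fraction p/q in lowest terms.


|a|^2 = 3^2 + (-4)^2 + 1^2 = 26
|b|^2 = 2^2 + 1^2 + 4^2 = 21
a . b = 3*2 + (-4)*1 + 1*4 = 6
(a.b)^2 = 6^2 = 36
|rej|^2 = 26 - 36/21
= (546 - 36)/21
= 510/21
In lowest terms: 170/7


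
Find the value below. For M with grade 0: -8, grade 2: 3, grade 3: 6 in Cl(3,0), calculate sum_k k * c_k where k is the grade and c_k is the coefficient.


Grade-weighted sum = sum of grade_k * coefficient_k
0*(-8) = 0
2*3 = 6
3*6 = 18
Total = 0 + 6 + 18 = 24


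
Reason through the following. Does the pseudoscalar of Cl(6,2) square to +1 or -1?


The pseudoscalar I = e1...e_n (product of all n generators) of Cl(p,q) satisfies I^2 = (-1)^(q + n(n-1)/2).
p = 6, q = 2, n = p + q = 8
n(n-1)/2 = 8 * 7 / 2 = 28
Exponent = q + n(n-1)/2 = 2 + 28 = 30
I^2 = (-1)^30 = +1


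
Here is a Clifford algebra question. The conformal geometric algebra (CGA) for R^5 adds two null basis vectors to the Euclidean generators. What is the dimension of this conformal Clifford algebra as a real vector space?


The conformal model of R^5 uses Cl(6,1): the 5 Euclidean generators plus two extra orthogonal generators e+ (e+^2 = +1) and e- (e-^2 = -1), from which the null vectors e0, einf are built.
Number of generators m = 5 + 2 = 7.
dim Cl(p,q) = 2^m = 2^7 = 128


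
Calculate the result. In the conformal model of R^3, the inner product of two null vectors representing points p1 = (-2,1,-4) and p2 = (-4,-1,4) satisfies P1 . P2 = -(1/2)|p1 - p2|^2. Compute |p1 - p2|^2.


p1 - p2 = (2, 2, -8)
|p1 - p2|^2 = 2^2 + 2^2 + (-8)^2
= 4 + 4 + 64
= 72


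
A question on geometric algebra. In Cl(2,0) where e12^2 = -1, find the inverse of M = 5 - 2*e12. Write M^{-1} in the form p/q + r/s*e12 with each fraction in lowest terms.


M = 5 - 2*e12, where e12^2 = -1.
Since M commutes with its reverse ~M = a - b*e12, M * ~M = a^2 - b^2*e12^2 = a^2 + b^2.
So M^{-1} = ~M / (a^2 + b^2) = (a - b*e12)/(a^2 + b^2).
a^2 + b^2 = 25 + 4 = 29
Scalar part = 5/29 = 5/29
Bivector coeff = 2/29 = 2/29
M^{-1} = 5/29 + 2/29*e12


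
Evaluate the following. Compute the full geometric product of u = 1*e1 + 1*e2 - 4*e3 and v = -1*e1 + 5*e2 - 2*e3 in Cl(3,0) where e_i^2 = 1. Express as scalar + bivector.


In Cl(3,0): e_i^2 = 1, e_ie_j = -e_je_i for i != j.
Scalar part = u . v = 1*(-1) + 1*5 + (-4)*(-2)
= -1 + 5 + 8 = 12
e12 coeff = 1*5 - 1*(-1) = 5 - (-1) = 6
e13 coeff = 1*(-2) - (-4)*(-1) = -2 - 4 = -6
e23 coeff = 1*(-2) - (-4)*5 = -2 - (-20) = 18
uv = 12 + 6*e12 - 6*e13 + 18*e23


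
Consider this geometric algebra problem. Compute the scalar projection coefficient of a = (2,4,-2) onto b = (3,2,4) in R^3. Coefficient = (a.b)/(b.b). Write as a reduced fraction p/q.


Projection coefficient = (a . b) / (b . b)
a . b = 2*3 + 4*2 + (-2)*4
= 6 + 8 + (-8) = 6
b . b = 3^2 + 2^2 + 4^2
= 9 + 4 + 16 = 29
Coefficient = 6/29
In lowest terms: 6/29


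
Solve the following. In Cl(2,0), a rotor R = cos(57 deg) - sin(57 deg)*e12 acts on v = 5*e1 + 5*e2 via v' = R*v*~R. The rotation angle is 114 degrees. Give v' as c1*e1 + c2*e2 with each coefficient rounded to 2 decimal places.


Rotor R = cos(57deg) - sin(57deg)*e12
Rotation angle theta = 2 * 57 = 114 degrees
v' = R*v*~R rotates v by theta.
cos(114deg) = -0.4067, sin(114deg) = 0.9135
v'_1 = 5*cos(114deg) - 5*sin(114deg)
= 5*(-0.4067) - 5*0.9135
= -6.60
v'_2 = 5*sin(114deg) + 5*cos(114deg)
= 5*0.9135 + 5*(-0.4067)
= 2.53
v' = -6.60*e1 + 2.53*e2


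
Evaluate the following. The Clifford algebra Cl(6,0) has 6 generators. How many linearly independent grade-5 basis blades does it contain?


Number of grade-k basis blades in Cl(p,q) with n = p + q is C(n, k).
n = 6 + 0 = 6
C(6, 5) = 6! / (5! * 1!)
= 720 / (120 * 1)
= 6


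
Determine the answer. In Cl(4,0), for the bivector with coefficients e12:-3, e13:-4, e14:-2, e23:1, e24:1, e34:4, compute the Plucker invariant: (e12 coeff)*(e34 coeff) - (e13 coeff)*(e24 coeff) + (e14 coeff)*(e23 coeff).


Plucker relation: af - be + cd
a*f = (-3)*4 = -12
b*e = (-4)*1 = -4
c*d = (-2)*1 = -2
af - be + cd = -12 - (-4) + (-2)
= -10


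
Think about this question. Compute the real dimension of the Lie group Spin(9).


Spin(n) double-covers SO(n); both have Lie algebra so(n) of dimension n(n-1)/2.
n = 9
n(n-1) = 9 * 8 = 72
dim Spin(9) = 72/2 = 36


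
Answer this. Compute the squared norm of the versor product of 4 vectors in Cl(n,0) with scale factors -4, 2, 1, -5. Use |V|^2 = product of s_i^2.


Each vector v_i has |v_i|^2 = s_i^2
Squared scales: (-4)^2 = 16, 2^2 = 4, 1^2 = 1, (-5)^2 = 25
|V|^2 = 16 * 4 * 1 * 25
= 1600


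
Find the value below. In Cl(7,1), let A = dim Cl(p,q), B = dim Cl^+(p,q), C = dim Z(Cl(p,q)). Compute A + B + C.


n = 7 + 1 = 8
Total dim = 2^8 = 256
Even subalgebra dim = 2^7 = 128
n is even, so center dim = 1
Sum = 256 + 128 + 1 = 385


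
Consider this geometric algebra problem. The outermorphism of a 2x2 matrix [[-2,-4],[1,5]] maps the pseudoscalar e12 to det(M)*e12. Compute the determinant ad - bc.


The outermorphism of a linear map f sends e1^e2 to f(e1)^f(e2).
f(e1) = -2*e1 + 1*e2
f(e2) = -4*e1 + 5*e2
f(e1) ^ f(e2) = (-2*e1 + 1*e2) ^ (-4*e1 + 5*e2)
= (-2)*5*e12 + 1*(-4)*e21
= (-10 - (-4))*e12
= -6*e12
Coefficient = -6


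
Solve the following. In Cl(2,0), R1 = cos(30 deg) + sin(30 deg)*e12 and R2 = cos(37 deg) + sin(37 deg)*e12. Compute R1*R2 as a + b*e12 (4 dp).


Same-plane rotors commute and their half-angles add:
R1*R2 = cos(a1 + a2) + sin(a1 + a2)*e12.
a1 + a2 = 30 + 37 = 67 deg
cos(67 deg) = 0.3907
sin(67 deg) = 0.9205
R1*R2 = 0.3907 + 0.9205*e12


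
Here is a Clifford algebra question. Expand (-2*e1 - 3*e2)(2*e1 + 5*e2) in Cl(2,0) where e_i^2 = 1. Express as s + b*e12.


Expand: (-2*e1 - 3*e2)(2*e1 + 5*e2)
= (-2)*2*e1e1 + (-2)*5*e1e2 + (-3)*2*e2e1 + (-3)*5*e2e2
Using e1^2 = e2^2 = 1, e2e1 = -e1e2:
Scalar part s = (-2)*2 + (-3)*5 = -4 + (-15) = -19
Bivector part b = (-2)*5 - (-3)*2 = -10 - (-6) = -4
uv = -19 - 4*e12


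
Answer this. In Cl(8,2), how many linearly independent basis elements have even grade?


Even subalgebra dimension = 2^(n-1)
n = 8 + 2 = 10
2^(10 - 1) = 2^9 = 512
Verification: sum of C(10,k) for even k = 1 + 45 + 210 + 210 + 45 + 1 = 512
Result = 512


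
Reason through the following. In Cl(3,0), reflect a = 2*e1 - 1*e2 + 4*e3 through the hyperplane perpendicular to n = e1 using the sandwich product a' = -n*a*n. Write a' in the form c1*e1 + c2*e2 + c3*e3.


Reflection formula: a' = -n*a*n, with n = e1 (unit vector, n^2 = 1).
For reflection through hyperplane perp to e1:
The component along e1 flips sign, others stay.
a = (2, -1, 4)
a' = (-2, -1, 4)
a' = -2*e1 - 1*e2 + 4*e3


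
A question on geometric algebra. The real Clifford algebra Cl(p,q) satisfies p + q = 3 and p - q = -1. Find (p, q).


We need p + q = 3 and p - q = -1.
Adding: 2p = 3 + (-1) = 2, so p = 1.
Then q = 3 - 1 = 2.
(p, q) = (1, 2)


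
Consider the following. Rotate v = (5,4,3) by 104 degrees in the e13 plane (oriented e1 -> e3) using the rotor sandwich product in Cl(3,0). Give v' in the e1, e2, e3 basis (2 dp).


Rotor R = cos(52deg) - sin(52deg)*e13
Rotation angle theta = 2 * 52 = 104 degrees in the e13 plane (e1 -> e3).
The component perpendicular to the plane (e2) is invariant: v'_2 = v2 = 4.00
cos(104deg) = -0.2419, sin(104deg) = 0.9703
v'_1 = v1*cos(theta) - v3*sin(theta) = 5*(-0.2419) - 3*0.9703 = -4.12
v'_3 = v1*sin(theta) + v3*cos(theta) = 5*0.9703 + 3*(-0.2419) = 4.13
v' = -4.12*e1 + 4.00*e2 + 4.13*e3


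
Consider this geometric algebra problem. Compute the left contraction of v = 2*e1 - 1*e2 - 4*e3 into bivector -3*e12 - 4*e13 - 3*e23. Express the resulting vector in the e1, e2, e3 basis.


Left contraction v _| B = <vB>_1 (grade-1 part of the geometric product vB).
Using e1_|e12 = e2, e2_|e12 = -e1, e1_|e13 = e3, e3_|e13 = -e1, e2_|e23 = e3, e3_|e23 = -e2:
e1 coeff: -v2*b12 - v3*b13 = -(-1)*(-3) - (-4)*(-4) = -19
e2 coeff: v1*b12 - v3*b23 = (2)*(-3) - (-4)*(-3) = -18
e3 coeff: v1*b13 + v2*b23 = (2)*(-4) + (-1)*(-3) = -5
v _| B = -19*e1 - 18*e2 - 5*e3


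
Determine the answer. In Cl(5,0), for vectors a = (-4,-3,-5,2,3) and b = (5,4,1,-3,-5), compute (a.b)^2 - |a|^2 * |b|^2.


a . b = (-4)*5 + (-3)*4 + (-5)*1 + 2*(-3) + 3*(-5)
= -20 + (-12) + (-5) + (-6) + (-15) = -58
|a|^2 = (-4)^2 + (-3)^2 + (-5)^2 + 2^2 + 3^2 = 63
|b|^2 = 5^2 + 4^2 + 1^2 + (-3)^2 + (-5)^2 = 76
(a.b)^2 = (-58)^2 = 3364
|a|^2 * |b|^2 = 63 * 76 = 4788
Result = 3364 - 4788 = -1424


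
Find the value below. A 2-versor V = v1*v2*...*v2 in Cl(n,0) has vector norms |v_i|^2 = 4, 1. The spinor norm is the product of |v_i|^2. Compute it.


Spinor norm N(V) = |v1|^2 * |v2|^2 * ... * |v2|^2
= 4 * 1
Running product: 4, 4
N(V) = 4


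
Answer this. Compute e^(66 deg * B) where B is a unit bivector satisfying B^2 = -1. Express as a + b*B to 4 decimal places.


For a unit bivector B with B^2 = -1, the exponential series gives
e^(theta*B) = cos(theta) + sin(theta)*B (the GA analogue of Euler's formula).
theta = 66 degrees = 1.151917 rad
cos(66 deg) = 0.4067
sin(66 deg) = 0.9135
exp(theta*B) = 0.4067 + 0.9135*B


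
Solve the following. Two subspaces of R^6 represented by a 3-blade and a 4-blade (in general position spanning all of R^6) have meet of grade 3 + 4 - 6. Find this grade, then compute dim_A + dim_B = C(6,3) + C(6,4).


Meet grade = grade(A) + grade(B) - n
= 3 + 4 - 6 = 1
C(6,3) = 20
C(6,4) = 15
dim_A + dim_B = 20 + 15 = 35


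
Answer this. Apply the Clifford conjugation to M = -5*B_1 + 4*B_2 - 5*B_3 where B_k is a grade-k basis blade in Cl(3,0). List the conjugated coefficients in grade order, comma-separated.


Clifford conjugate sign for grade k: (-1)^(k(k+1)/2)
Grade 1: (-1)^(1*2/2) = (-1)^1 = -1, coeff -5 -> 5
Grade 2: (-1)^(2*3/2) = (-1)^3 = -1, coeff 4 -> -4
Grade 3: (-1)^(3*4/2) = (-1)^6 = 1, coeff -5 -> -5
Conjugated coefficients: 5, -4, -5


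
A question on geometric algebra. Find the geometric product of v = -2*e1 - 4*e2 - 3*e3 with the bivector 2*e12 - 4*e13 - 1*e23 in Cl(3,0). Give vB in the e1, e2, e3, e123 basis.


vB has grade-1 (vector) and grade-3 (trivector) parts: vB = (v _| B) + (v ^ B).
Vector part <vB>_1:
  e1: -v2*b12 - v3*b13 = -(-4)*(2) - (-3)*(-4) = -4
  e2: v1*b12 - v3*b23 = (-2)*(2) - (-3)*(-1) = -7
  e3: v1*b13 + v2*b23 = (-2)*(-4) + (-4)*(-1) = 12
Trivector part <vB>_3:
  e123: v1*b23 - v2*b13 + v3*b12 = (-2)*(-1) - (-4)*(-4) + (-3)*(2) = -20
vB = -4*e1 - 7*e2 + 12*e3 - 20*e123


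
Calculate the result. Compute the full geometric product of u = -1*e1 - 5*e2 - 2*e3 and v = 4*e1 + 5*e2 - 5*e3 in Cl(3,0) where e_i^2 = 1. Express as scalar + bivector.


In Cl(3,0): e_i^2 = 1, e_ie_j = -e_je_i for i != j.
Scalar part = u . v = (-1)*4 + (-5)*5 + (-2)*(-5)
= -4 + (-25) + 10 = -19
e12 coeff = (-1)*5 - (-5)*4 = -5 - (-20) = 15
e13 coeff = (-1)*(-5) - (-2)*4 = 5 - (-8) = 13
e23 coeff = (-5)*(-5) - (-2)*5 = 25 - (-10) = 35
uv = -19 + 15*e12 + 13*e13 + 35*e23


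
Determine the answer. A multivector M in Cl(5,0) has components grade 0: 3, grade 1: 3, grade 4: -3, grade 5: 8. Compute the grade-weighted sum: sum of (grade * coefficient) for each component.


Grade-weighted sum = sum of grade_k * coefficient_k
0*3 = 0
1*3 = 3
4*(-3) = -12
5*8 = 40
Total = 0 + 3 + (-12) + 40 = 31


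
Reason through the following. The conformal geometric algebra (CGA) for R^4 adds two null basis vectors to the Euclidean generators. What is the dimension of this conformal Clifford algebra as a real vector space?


The conformal model of R^4 uses Cl(5,1): the 4 Euclidean generators plus two extra orthogonal generators e+ (e+^2 = +1) and e- (e-^2 = -1), from which the null vectors e0, einf are built.
Number of generators m = 4 + 2 = 6.
dim Cl(p,q) = 2^m = 2^6 = 64


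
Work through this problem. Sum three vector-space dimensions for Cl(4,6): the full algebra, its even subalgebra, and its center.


n = 4 + 6 = 10
Total dim = 2^10 = 1024
Even subalgebra dim = 2^9 = 512
n is even, so center dim = 1
Sum = 1024 + 512 + 1 = 1537


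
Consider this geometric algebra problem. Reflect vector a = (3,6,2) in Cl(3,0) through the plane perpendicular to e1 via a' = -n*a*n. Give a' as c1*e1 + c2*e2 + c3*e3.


Reflection formula: a' = -n*a*n, with n = e1 (unit vector, n^2 = 1).
For reflection through hyperplane perp to e1:
The component along e1 flips sign, others stay.
a = (3, 6, 2)
a' = (-3, 6, 2)
a' = -3*e1 + 6*e2 + 2*e3


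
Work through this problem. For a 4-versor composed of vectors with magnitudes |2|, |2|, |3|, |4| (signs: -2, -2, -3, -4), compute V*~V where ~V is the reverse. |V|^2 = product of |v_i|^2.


Each vector v_i has |v_i|^2 = s_i^2
Squared scales: (-2)^2 = 4, (-2)^2 = 4, (-3)^2 = 9, (-4)^2 = 16
|V|^2 = 4 * 4 * 9 * 16
= 2304


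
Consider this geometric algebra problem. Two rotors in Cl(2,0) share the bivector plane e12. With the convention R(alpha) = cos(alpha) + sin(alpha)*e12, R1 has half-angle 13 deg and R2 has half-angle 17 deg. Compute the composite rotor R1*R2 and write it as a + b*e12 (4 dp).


Same-plane rotors commute and their half-angles add:
R1*R2 = cos(a1 + a2) + sin(a1 + a2)*e12.
a1 + a2 = 13 + 17 = 30 deg
cos(30 deg) = 0.8660
sin(30 deg) = 0.5000
R1*R2 = 0.8660 + 0.5000*e12


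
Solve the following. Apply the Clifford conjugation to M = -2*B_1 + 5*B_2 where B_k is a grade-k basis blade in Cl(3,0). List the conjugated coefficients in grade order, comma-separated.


Clifford conjugate sign for grade k: (-1)^(k(k+1)/2)
Grade 1: (-1)^(1*2/2) = (-1)^1 = -1, coeff -2 -> 2
Grade 2: (-1)^(2*3/2) = (-1)^3 = -1, coeff 5 -> -5
Conjugated coefficients: 2, -5


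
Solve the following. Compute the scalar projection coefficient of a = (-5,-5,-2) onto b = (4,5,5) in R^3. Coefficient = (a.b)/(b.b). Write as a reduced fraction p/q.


Projection coefficient = (a . b) / (b . b)
a . b = (-5)*4 + (-5)*5 + (-2)*5
= -20 + (-25) + (-10) = -55
b . b = 4^2 + 5^2 + 5^2
= 16 + 25 + 25 = 66
Coefficient = -55/66
In lowest terms: -5/6


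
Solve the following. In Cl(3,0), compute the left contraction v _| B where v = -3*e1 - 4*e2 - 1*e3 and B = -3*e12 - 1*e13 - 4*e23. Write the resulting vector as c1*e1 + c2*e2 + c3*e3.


Left contraction v _| B = <vB>_1 (grade-1 part of the geometric product vB).
Using e1_|e12 = e2, e2_|e12 = -e1, e1_|e13 = e3, e3_|e13 = -e1, e2_|e23 = e3, e3_|e23 = -e2:
e1 coeff: -v2*b12 - v3*b13 = -(-4)*(-3) - (-1)*(-1) = -13
e2 coeff: v1*b12 - v3*b23 = (-3)*(-3) - (-1)*(-4) = 5
e3 coeff: v1*b13 + v2*b23 = (-3)*(-1) + (-4)*(-4) = 19
v _| B = -13*e1 + 5*e2 + 19*e3


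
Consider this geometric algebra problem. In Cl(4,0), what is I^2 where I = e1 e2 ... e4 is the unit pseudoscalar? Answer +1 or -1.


The pseudoscalar I = e1...e_n (product of all n generators) of Cl(p,q) satisfies I^2 = (-1)^(q + n(n-1)/2).
p = 4, q = 0, n = p + q = 4
n(n-1)/2 = 4 * 3 / 2 = 6
Exponent = q + n(n-1)/2 = 0 + 6 = 6
I^2 = (-1)^6 = +1


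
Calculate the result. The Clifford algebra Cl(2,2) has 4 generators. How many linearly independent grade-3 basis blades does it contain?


Number of grade-k basis blades in Cl(p,q) with n = p + q is C(n, k).
n = 2 + 2 = 4
C(4, 3) = 4! / (3! * 1!)
= 24 / (6 * 1)
= 4


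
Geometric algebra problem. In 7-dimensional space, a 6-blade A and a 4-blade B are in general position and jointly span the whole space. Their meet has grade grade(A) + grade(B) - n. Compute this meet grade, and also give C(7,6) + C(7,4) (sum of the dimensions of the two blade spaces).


Meet grade = grade(A) + grade(B) - n
= 6 + 4 - 7 = 3
C(7,6) = 7
C(7,4) = 35
dim_A + dim_B = 7 + 35 = 42


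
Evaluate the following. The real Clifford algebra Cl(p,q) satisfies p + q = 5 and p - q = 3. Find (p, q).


We need p + q = 5 and p - q = 3.
Adding: 2p = 5 + 3 = 8, so p = 4.
Then q = 5 - 4 = 1.
(p, q) = (4, 1)


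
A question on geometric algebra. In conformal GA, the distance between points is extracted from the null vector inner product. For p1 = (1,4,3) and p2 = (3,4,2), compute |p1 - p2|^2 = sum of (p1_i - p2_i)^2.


p1 - p2 = (-2, 0, 1)
|p1 - p2|^2 = (-2)^2 + 0^2 + 1^2
= 4 + 0 + 1
= 5


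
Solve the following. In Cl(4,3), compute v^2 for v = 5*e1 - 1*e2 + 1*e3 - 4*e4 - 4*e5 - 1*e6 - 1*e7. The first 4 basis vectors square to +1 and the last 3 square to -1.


v^2 = sum of c_i^2 * e_i^2
Positive signature terms (e_i^2 = +1): 5^2 + (-1)^2 + 1^2 + (-4)^2 = 43
Negative signature terms (e_j^2 = -1): (-4)^2 + (-1)^2 + (-1)^2 = 18
v^2 = 43 - 18 = 25


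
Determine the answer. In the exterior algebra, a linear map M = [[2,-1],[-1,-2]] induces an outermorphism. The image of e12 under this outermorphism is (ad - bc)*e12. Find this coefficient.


The outermorphism of a linear map f sends e1^e2 to f(e1)^f(e2).
f(e1) = 2*e1 - 1*e2
f(e2) = -1*e1 - 2*e2
f(e1) ^ f(e2) = (2*e1 - 1*e2) ^ (-1*e1 - 2*e2)
= 2*(-2)*e12 + (-1)*(-1)*e21
= (-4 - 1)*e12
= -5*e12
Coefficient = -5


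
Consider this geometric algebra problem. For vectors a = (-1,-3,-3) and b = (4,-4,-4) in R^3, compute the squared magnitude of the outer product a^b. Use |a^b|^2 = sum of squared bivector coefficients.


a wedge b = (a1*b2 - a2*b1)*e12 + (a1*b3 - a3*b1)*e13 + (a2*b3 - a3*b2)*e23
e12 coeff: (-1)*(-4) - (-3)*4 = 4 - (-12) = 16
e13 coeff: (-1)*(-4) - (-3)*4 = 4 - (-12) = 16
e23 coeff: (-3)*(-4) - (-3)*(-4) = 12 - 12 = 0
|a wedge b|^2 = 16^2 + 16^2 + 0^2
= 256 + 256 + 0
= 512


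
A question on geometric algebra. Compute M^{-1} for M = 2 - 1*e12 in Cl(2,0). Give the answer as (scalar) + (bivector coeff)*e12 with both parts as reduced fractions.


M = 2 - 1*e12, where e12^2 = -1.
Since M commutes with its reverse ~M = a - b*e12, M * ~M = a^2 - b^2*e12^2 = a^2 + b^2.
So M^{-1} = ~M / (a^2 + b^2) = (a - b*e12)/(a^2 + b^2).
a^2 + b^2 = 4 + 1 = 5
Scalar part = 2/5 = 2/5
Bivector coeff = 1/5 = 1/5
M^{-1} = 2/5 + 1/5*e12


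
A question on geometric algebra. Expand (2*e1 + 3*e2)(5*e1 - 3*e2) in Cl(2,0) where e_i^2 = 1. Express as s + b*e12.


Expand: (2*e1 + 3*e2)(5*e1 - 3*e2)
= 2*5*e1e1 + 2*(-3)*e1e2 + 3*5*e2e1 + 3*(-3)*e2e2
Using e1^2 = e2^2 = 1, e2e1 = -e1e2:
Scalar part s = 2*5 + 3*(-3) = 10 + (-9) = 1
Bivector part b = 2*(-3) - 3*5 = -6 - 15 = -21
uv = 1 - 21*e12


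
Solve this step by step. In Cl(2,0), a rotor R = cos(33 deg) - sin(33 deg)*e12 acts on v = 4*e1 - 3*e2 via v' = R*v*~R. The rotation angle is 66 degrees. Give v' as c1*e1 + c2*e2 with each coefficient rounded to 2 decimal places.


Rotor R = cos(33deg) - sin(33deg)*e12
Rotation angle theta = 2 * 33 = 66 degrees
v' = R*v*~R rotates v by theta.
cos(66deg) = 0.4067, sin(66deg) = 0.9135
v'_1 = 4*cos(66deg) - (-3)*sin(66deg)
= 4*0.4067 - (-3)*0.9135
= 4.37
v'_2 = 4*sin(66deg) + (-3)*cos(66deg)
= 4*0.9135 + (-3)*0.4067
= 2.43
v' = 4.37*e1 + 2.43*e2


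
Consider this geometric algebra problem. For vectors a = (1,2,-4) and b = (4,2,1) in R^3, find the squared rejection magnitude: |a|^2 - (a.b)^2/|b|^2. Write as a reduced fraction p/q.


|a|^2 = 1^2 + 2^2 + (-4)^2 = 21
|b|^2 = 4^2 + 2^2 + 1^2 = 21
a . b = 1*4 + 2*2 + (-4)*1 = 4
(a.b)^2 = 4^2 = 16
|rej|^2 = 21 - 16/21
= (441 - 16)/21
= 425/21
In lowest terms: 425/21


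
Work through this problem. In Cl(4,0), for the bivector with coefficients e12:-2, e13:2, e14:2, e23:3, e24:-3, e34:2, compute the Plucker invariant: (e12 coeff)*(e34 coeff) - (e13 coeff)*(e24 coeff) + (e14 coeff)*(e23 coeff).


Plucker relation: af - be + cd
a*f = (-2)*2 = -4
b*e = 2*(-3) = -6
c*d = 2*3 = 6
af - be + cd = -4 - (-6) + 6
= 8


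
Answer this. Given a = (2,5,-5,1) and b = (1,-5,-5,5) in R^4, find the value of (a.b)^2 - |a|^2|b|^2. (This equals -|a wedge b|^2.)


a . b = 2*1 + 5*(-5) + (-5)*(-5) + 1*5
= 2 + (-25) + 25 + 5 = 7
|a|^2 = 2^2 + 5^2 + (-5)^2 + 1^2 = 55
|b|^2 = 1^2 + (-5)^2 + (-5)^2 + 5^2 = 76
(a.b)^2 = 7^2 = 49
|a|^2 * |b|^2 = 55 * 76 = 4180
Result = 49 - 4180 = -4131


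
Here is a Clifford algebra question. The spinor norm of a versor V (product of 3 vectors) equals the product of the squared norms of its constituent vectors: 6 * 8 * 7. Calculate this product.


Spinor norm N(V) = |v1|^2 * |v2|^2 * ... * |v3|^2
= 6 * 8 * 7
Running product: 6, 48, 336
N(V) = 336


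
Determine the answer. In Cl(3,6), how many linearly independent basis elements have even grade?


Even subalgebra dimension = 2^(n-1)
n = 3 + 6 = 9
2^(9 - 1) = 2^8 = 256
Verification: sum of C(9,k) for even k = 1 + 36 + 126 + 84 + 9 = 256
Result = 256


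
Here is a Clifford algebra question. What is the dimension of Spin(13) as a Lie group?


Spin(n) double-covers SO(n); both have Lie algebra so(n) of dimension n(n-1)/2.
n = 13
n(n-1) = 13 * 12 = 156
dim Spin(13) = 156/2 = 78


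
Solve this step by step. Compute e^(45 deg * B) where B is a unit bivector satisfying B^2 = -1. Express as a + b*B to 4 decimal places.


For a unit bivector B with B^2 = -1, the exponential series gives
e^(theta*B) = cos(theta) + sin(theta)*B (the GA analogue of Euler's formula).
theta = 45 degrees = 0.785398 rad
cos(45 deg) = 0.7071
sin(45 deg) = 0.7071
exp(theta*B) = 0.7071 + 0.7071*B


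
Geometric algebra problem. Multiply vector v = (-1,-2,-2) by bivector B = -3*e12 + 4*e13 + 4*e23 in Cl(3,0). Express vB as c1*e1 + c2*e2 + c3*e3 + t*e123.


vB has grade-1 (vector) and grade-3 (trivector) parts: vB = (v _| B) + (v ^ B).
Vector part <vB>_1:
  e1: -v2*b12 - v3*b13 = -(-2)*(-3) - (-2)*(4) = 2
  e2: v1*b12 - v3*b23 = (-1)*(-3) - (-2)*(4) = 11
  e3: v1*b13 + v2*b23 = (-1)*(4) + (-2)*(4) = -12
Trivector part <vB>_3:
  e123: v1*b23 - v2*b13 + v3*b12 = (-1)*(4) - (-2)*(4) + (-2)*(-3) = 10
vB = 2*e1 + 11*e2 - 12*e3 + 10*e123


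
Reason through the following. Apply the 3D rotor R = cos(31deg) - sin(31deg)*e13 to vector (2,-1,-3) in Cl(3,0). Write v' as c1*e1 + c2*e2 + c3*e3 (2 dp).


Rotor R = cos(31deg) - sin(31deg)*e13
Rotation angle theta = 2 * 31 = 62 degrees in the e13 plane (e1 -> e3).
The component perpendicular to the plane (e2) is invariant: v'_2 = v2 = -1.00
cos(62deg) = 0.4695, sin(62deg) = 0.8829
v'_1 = v1*cos(theta) - v3*sin(theta) = 2*0.4695 - (-3)*0.8829 = 3.59
v'_3 = v1*sin(theta) + v3*cos(theta) = 2*0.8829 + (-3)*0.4695 = 0.36
v' = 3.59*e1 - 1.00*e2 + 0.36*e3


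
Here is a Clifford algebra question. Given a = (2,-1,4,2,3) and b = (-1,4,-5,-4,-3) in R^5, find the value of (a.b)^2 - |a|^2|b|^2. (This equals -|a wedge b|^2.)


a . b = 2*(-1) + (-1)*4 + 4*(-5) + 2*(-4) + 3*(-3)
= -2 + (-4) + (-20) + (-8) + (-9) = -43
|a|^2 = 2^2 + (-1)^2 + 4^2 + 2^2 + 3^2 = 34
|b|^2 = (-1)^2 + 4^2 + (-5)^2 + (-4)^2 + (-3)^2 = 67
(a.b)^2 = (-43)^2 = 1849
|a|^2 * |b|^2 = 34 * 67 = 2278
Result = 1849 - 2278 = -429


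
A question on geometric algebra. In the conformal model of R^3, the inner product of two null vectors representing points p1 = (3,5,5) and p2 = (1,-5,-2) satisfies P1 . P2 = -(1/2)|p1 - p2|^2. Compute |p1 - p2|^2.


p1 - p2 = (2, 10, 7)
|p1 - p2|^2 = 2^2 + 10^2 + 7^2
= 4 + 100 + 49
= 153


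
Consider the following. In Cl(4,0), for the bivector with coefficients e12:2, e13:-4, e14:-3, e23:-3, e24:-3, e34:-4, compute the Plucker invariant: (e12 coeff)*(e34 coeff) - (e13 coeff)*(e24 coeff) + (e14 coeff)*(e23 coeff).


Plucker relation: af - be + cd
a*f = 2*(-4) = -8
b*e = (-4)*(-3) = 12
c*d = (-3)*(-3) = 9
af - be + cd = -8 - 12 + 9
= -11


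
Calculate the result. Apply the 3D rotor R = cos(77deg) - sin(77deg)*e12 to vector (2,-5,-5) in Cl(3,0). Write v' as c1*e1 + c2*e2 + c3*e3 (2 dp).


Rotor R = cos(77deg) - sin(77deg)*e12
Rotation angle theta = 2 * 77 = 154 degrees in the e12 plane (e1 -> e2).
The component perpendicular to the plane (e3) is invariant: v'_3 = v3 = -5.00
cos(154deg) = -0.8988, sin(154deg) = 0.4384
v'_1 = v1*cos(theta) - v2*sin(theta) = 2*(-0.8988) - (-5)*0.4384 = 0.39
v'_2 = v1*sin(theta) + v2*cos(theta) = 2*0.4384 + (-5)*(-0.8988) = 5.37
v' = 0.39*e1 + 5.37*e2 - 5.00*e3


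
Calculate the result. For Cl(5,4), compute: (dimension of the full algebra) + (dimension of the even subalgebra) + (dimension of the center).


n = 5 + 4 = 9
Total dim = 2^9 = 512
Even subalgebra dim = 2^8 = 256
n is odd, so center dim = 2
Sum = 512 + 256 + 2 = 770


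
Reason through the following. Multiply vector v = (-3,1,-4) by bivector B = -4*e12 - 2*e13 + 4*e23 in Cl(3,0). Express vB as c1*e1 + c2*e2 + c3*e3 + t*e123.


vB has grade-1 (vector) and grade-3 (trivector) parts: vB = (v _| B) + (v ^ B).
Vector part <vB>_1:
  e1: -v2*b12 - v3*b13 = -(1)*(-4) - (-4)*(-2) = -4
  e2: v1*b12 - v3*b23 = (-3)*(-4) - (-4)*(4) = 28
  e3: v1*b13 + v2*b23 = (-3)*(-2) + (1)*(4) = 10
Trivector part <vB>_3:
  e123: v1*b23 - v2*b13 + v3*b12 = (-3)*(4) - (1)*(-2) + (-4)*(-4) = 6
vB = -4*e1 + 28*e2 + 10*e3 + 6*e123


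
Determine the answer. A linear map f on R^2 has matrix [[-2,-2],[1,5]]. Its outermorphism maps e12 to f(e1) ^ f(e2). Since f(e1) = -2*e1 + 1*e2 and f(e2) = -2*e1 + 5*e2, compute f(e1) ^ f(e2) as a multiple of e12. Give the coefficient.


The outermorphism of a linear map f sends e1^e2 to f(e1)^f(e2).
f(e1) = -2*e1 + 1*e2
f(e2) = -2*e1 + 5*e2
f(e1) ^ f(e2) = (-2*e1 + 1*e2) ^ (-2*e1 + 5*e2)
= (-2)*5*e12 + 1*(-2)*e21
= (-10 - (-2))*e12
= -8*e12
Coefficient = -8


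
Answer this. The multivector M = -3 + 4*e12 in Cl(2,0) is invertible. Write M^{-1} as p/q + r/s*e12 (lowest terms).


M = -3 + 4*e12, where e12^2 = -1.
Since M commutes with its reverse ~M = a - b*e12, M * ~M = a^2 - b^2*e12^2 = a^2 + b^2.
So M^{-1} = ~M / (a^2 + b^2) = (a - b*e12)/(a^2 + b^2).
a^2 + b^2 = 9 + 16 = 25
Scalar part = -3/25 = -3/25
Bivector coeff = -4/25 = -4/25
M^{-1} = -3/25 - 4/25*e12


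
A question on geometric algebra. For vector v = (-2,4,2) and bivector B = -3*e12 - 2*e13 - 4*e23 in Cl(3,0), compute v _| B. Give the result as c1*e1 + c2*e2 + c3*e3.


Left contraction v _| B = <vB>_1 (grade-1 part of the geometric product vB).
Using e1_|e12 = e2, e2_|e12 = -e1, e1_|e13 = e3, e3_|e13 = -e1, e2_|e23 = e3, e3_|e23 = -e2:
e1 coeff: -v2*b12 - v3*b13 = -(4)*(-3) - (2)*(-2) = 16
e2 coeff: v1*b12 - v3*b23 = (-2)*(-3) - (2)*(-4) = 14
e3 coeff: v1*b13 + v2*b23 = (-2)*(-2) + (4)*(-4) = -12
v _| B = 16*e1 + 14*e2 - 12*e3


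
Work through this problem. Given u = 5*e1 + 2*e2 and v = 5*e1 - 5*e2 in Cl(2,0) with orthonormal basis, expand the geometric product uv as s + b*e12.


Expand: (5*e1 + 2*e2)(5*e1 - 5*e2)
= 5*5*e1e1 + 5*(-5)*e1e2 + 2*5*e2e1 + 2*(-5)*e2e2
Using e1^2 = e2^2 = 1, e2e1 = -e1e2:
Scalar part s = 5*5 + 2*(-5) = 25 + (-10) = 15
Bivector part b = 5*(-5) - 2*5 = -25 - 10 = -35
uv = 15 - 35*e12


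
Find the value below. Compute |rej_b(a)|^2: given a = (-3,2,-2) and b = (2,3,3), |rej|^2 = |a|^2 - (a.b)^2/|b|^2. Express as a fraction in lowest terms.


|a|^2 = (-3)^2 + 2^2 + (-2)^2 = 17
|b|^2 = 2^2 + 3^2 + 3^2 = 22
a . b = (-3)*2 + 2*3 + (-2)*3 = -6
(a.b)^2 = (-6)^2 = 36
|rej|^2 = 17 - 36/22
= (374 - 36)/22
= 338/22
In lowest terms: 169/11


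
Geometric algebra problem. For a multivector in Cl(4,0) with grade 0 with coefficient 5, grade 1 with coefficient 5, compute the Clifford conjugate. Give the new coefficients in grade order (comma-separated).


Clifford conjugate sign for grade k: (-1)^(k(k+1)/2)
Grade 0: (-1)^(0*1/2) = (-1)^0 = 1, coeff 5 -> 5
Grade 1: (-1)^(1*2/2) = (-1)^1 = -1, coeff 5 -> -5
Conjugated coefficients: 5, -5


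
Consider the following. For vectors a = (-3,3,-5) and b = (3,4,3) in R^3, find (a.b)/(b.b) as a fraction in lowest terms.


Projection coefficient = (a . b) / (b . b)
a . b = (-3)*3 + 3*4 + (-5)*3
= -9 + 12 + (-15) = -12
b . b = 3^2 + 4^2 + 3^2
= 9 + 16 + 9 = 34
Coefficient = -12/34
In lowest terms: -6/17


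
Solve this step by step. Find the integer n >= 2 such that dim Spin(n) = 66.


dim Spin(n) = dim so(n) = n(n-1)/2.
Solve n(n-1)/2 = 66, i.e. n^2 - n - 132 = 0.
Discriminant = 1 + 8*66 = 529
n = (1 + sqrt(529))/2 = (1 + 23)/2 = 12


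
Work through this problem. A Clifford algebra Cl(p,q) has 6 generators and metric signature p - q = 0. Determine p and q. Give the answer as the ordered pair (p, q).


We need p + q = 6 and p - q = 0.
Adding: 2p = 6 + 0 = 6, so p = 3.
Then q = 6 - 3 = 3.
(p, q) = (3, 3)


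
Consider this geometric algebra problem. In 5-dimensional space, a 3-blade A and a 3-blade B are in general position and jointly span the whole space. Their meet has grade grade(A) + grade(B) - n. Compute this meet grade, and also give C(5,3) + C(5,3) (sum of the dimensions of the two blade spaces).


Meet grade = grade(A) + grade(B) - n
= 3 + 3 - 5 = 1
C(5,3) = 10
C(5,3) = 10
dim_A + dim_B = 10 + 10 = 20


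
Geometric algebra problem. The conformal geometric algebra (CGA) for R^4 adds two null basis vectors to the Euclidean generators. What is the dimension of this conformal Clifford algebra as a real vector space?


The conformal model of R^4 uses Cl(5,1): the 4 Euclidean generators plus two extra orthogonal generators e+ (e+^2 = +1) and e- (e-^2 = -1), from which the null vectors e0, einf are built.
Number of generators m = 4 + 2 = 6.
dim Cl(p,q) = 2^m = 2^6 = 64


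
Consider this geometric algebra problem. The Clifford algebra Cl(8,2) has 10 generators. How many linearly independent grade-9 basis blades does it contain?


Number of grade-k basis blades in Cl(p,q) with n = p + q is C(n, k).
n = 8 + 2 = 10
C(10, 9) = 10! / (9! * 1!)
= 3628800 / (362880 * 1)
= 10


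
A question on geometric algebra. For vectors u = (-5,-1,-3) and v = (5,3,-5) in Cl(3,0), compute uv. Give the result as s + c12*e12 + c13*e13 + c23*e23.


In Cl(3,0): e_i^2 = 1, e_ie_j = -e_je_i for i != j.
Scalar part = u . v = (-5)*5 + (-1)*3 + (-3)*(-5)
= -25 + (-3) + 15 = -13
e12 coeff = (-5)*3 - (-1)*5 = -15 - (-5) = -10
e13 coeff = (-5)*(-5) - (-3)*5 = 25 - (-15) = 40
e23 coeff = (-1)*(-5) - (-3)*3 = 5 - (-9) = 14
uv = -13 - 10*e12 + 40*e13 + 14*e23


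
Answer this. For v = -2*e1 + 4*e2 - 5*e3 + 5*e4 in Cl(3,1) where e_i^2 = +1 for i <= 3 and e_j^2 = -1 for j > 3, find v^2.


v^2 = sum of c_i^2 * e_i^2
Positive signature terms (e_i^2 = +1): (-2)^2 + 4^2 + (-5)^2 = 45
Negative signature terms (e_j^2 = -1): 5^2 = 25
v^2 = 45 - 25 = 20


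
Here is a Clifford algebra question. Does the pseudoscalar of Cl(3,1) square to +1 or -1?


The pseudoscalar I = e1...e_n (product of all n generators) of Cl(p,q) satisfies I^2 = (-1)^(q + n(n-1)/2).
p = 3, q = 1, n = p + q = 4
n(n-1)/2 = 4 * 3 / 2 = 6
Exponent = q + n(n-1)/2 = 1 + 6 = 7
I^2 = (-1)^7 = -1


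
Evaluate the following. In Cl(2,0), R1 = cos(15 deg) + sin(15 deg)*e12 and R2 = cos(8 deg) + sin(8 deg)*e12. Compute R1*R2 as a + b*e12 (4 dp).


Same-plane rotors commute and their half-angles add:
R1*R2 = cos(a1 + a2) + sin(a1 + a2)*e12.
a1 + a2 = 15 + 8 = 23 deg
cos(23 deg) = 0.9205
sin(23 deg) = 0.3907
R1*R2 = 0.9205 + 0.3907*e12


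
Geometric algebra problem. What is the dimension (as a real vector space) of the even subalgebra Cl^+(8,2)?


Even subalgebra dimension = 2^(n-1)
n = 8 + 2 = 10
2^(10 - 1) = 2^9 = 512
Verification: sum of C(10,k) for even k = 1 + 45 + 210 + 210 + 45 + 1 = 512
Result = 512


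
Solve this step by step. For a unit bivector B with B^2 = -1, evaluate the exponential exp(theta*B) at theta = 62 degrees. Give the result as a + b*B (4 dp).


For a unit bivector B with B^2 = -1, the exponential series gives
e^(theta*B) = cos(theta) + sin(theta)*B (the GA analogue of Euler's formula).
theta = 62 degrees = 1.082104 rad
cos(62 deg) = 0.4695
sin(62 deg) = 0.8829
exp(theta*B) = 0.4695 + 0.8829*B


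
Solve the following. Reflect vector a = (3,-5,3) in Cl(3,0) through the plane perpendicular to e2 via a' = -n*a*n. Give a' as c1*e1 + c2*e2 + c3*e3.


Reflection formula: a' = -n*a*n, with n = e2 (unit vector, n^2 = 1).
For reflection through hyperplane perp to e2:
The component along e2 flips sign, others stay.
a = (3, -5, 3)
a' = (3, 5, 3)
a' = 3*e1 + 5*e2 + 3*e3


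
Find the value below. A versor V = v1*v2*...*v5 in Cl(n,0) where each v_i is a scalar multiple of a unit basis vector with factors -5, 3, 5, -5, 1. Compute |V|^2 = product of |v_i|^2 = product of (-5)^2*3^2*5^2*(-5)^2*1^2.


Each vector v_i has |v_i|^2 = s_i^2
Squared scales: (-5)^2 = 25, 3^2 = 9, 5^2 = 25, (-5)^2 = 25, 1^2 = 1
|V|^2 = 25 * 9 * 25 * 25 * 1
= 140625


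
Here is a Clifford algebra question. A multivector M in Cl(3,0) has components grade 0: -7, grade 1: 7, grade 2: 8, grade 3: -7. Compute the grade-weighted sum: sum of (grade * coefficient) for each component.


Grade-weighted sum = sum of grade_k * coefficient_k
0*(-7) = 0
1*7 = 7
2*8 = 16
3*(-7) = -21
Total = 0 + 7 + 16 + (-21) = 2


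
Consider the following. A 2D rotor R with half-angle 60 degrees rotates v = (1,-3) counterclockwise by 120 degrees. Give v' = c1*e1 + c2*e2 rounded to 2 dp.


Rotor R = cos(60deg) - sin(60deg)*e12
Rotation angle theta = 2 * 60 = 120 degrees
v' = R*v*~R rotates v by theta.
cos(120deg) = -0.5000, sin(120deg) = 0.8660
v'_1 = 1*cos(120deg) - (-3)*sin(120deg)
= 1*(-0.5000) - (-3)*0.8660
= 2.10
v'_2 = 1*sin(120deg) + (-3)*cos(120deg)
= 1*0.8660 + (-3)*(-0.5000)
= 2.37
v' = 2.10*e1 + 2.37*e2


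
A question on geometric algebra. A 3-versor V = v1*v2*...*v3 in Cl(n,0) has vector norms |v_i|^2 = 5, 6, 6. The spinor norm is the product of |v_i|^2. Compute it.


Spinor norm N(V) = |v1|^2 * |v2|^2 * ... * |v3|^2
= 5 * 6 * 6
Running product: 5, 30, 180
N(V) = 180


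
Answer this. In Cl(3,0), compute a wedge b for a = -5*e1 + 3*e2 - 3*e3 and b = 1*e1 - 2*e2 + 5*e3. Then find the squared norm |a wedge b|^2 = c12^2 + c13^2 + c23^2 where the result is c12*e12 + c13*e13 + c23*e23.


a wedge b = (a1*b2 - a2*b1)*e12 + (a1*b3 - a3*b1)*e13 + (a2*b3 - a3*b2)*e23
e12 coeff: (-5)*(-2) - 3*1 = 10 - 3 = 7
e13 coeff: (-5)*5 - (-3)*1 = -25 - (-3) = -22
e23 coeff: 3*5 - (-3)*(-2) = 15 - 6 = 9
|a wedge b|^2 = 7^2 + (-22)^2 + 9^2
= 49 + 484 + 81
= 614


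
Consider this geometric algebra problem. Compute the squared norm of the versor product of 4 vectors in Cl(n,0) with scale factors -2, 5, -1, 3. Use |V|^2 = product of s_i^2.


Each vector v_i has |v_i|^2 = s_i^2
Squared scales: (-2)^2 = 4, 5^2 = 25, (-1)^2 = 1, 3^2 = 9
|V|^2 = 4 * 25 * 1 * 9
= 900


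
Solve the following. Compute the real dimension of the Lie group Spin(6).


Spin(n) double-covers SO(n); both have Lie algebra so(n) of dimension n(n-1)/2.
n = 6
n(n-1) = 6 * 5 = 30
dim Spin(6) = 30/2 = 15


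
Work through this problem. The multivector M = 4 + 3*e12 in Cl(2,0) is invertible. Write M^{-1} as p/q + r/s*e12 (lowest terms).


M = 4 + 3*e12, where e12^2 = -1.
Since M commutes with its reverse ~M = a - b*e12, M * ~M = a^2 - b^2*e12^2 = a^2 + b^2.
So M^{-1} = ~M / (a^2 + b^2) = (a - b*e12)/(a^2 + b^2).
a^2 + b^2 = 16 + 9 = 25
Scalar part = 4/25 = 4/25
Bivector coeff = -3/25 = -3/25
M^{-1} = 4/25 - 3/25*e12


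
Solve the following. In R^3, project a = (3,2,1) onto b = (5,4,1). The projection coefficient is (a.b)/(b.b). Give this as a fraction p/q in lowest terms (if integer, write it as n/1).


Projection coefficient = (a . b) / (b . b)
a . b = 3*5 + 2*4 + 1*1
= 15 + 8 + 1 = 24
b . b = 5^2 + 4^2 + 1^2
= 25 + 16 + 1 = 42
Coefficient = 24/42
In lowest terms: 4/7


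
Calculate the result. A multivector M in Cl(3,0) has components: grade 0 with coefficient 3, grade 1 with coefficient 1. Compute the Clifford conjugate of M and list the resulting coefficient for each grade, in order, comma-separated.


Clifford conjugate sign for grade k: (-1)^(k(k+1)/2)
Grade 0: (-1)^(0*1/2) = (-1)^0 = 1, coeff 3 -> 3
Grade 1: (-1)^(1*2/2) = (-1)^1 = -1, coeff 1 -> -1
Conjugated coefficients: 3, -1


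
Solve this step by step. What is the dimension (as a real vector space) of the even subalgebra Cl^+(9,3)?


Even subalgebra dimension = 2^(n-1)
n = 9 + 3 = 12
2^(12 - 1) = 2^11 = 2048
Verification: sum of C(12,k) for even k = 1 + 66 + 495 + 924 + 495 + 66 + 1 = 2048
Result = 2048
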